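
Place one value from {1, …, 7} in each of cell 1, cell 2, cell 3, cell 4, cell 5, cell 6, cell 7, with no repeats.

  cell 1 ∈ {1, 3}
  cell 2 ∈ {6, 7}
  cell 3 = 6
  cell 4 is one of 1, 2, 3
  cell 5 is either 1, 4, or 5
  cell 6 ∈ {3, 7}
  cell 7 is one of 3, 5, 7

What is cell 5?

cell 3 has just one choice, so cell 3 = 6. Eliminate 6 elsewhere: cell 2.
cell 2's domain is down to {7}, so cell 2 = 7. Remove 7 from cell 6, cell 7.
cell 6's domain is down to {3}, so cell 6 = 3. Eliminate 3 elsewhere: cell 1, cell 4, cell 7.
cell 7 has just one choice, so cell 7 = 5. Eliminate 5 elsewhere: cell 5.
That leaves cell 1 = 1. Remove 1 from cell 4, cell 5.
So cell 5 = 4.

4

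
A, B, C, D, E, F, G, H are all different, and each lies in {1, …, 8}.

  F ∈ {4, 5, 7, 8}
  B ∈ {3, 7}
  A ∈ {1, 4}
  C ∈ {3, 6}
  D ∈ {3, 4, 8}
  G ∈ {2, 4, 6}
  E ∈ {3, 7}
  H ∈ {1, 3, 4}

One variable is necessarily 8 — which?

Among the 8 variables, 2 fits only G (and all 8 values in {1, 2, 3, 4, 5, 6, 7, 8} must be used), so G = 2.
The 7 still-open variables draw from only 7 values {1, 3, 4, 5, 6, 7, 8}, so each is used; only F can be 5, hence F = 5.
The 6 still-open variables together cover exactly {1, 3, 4, 6, 7, 8} — 6 values for 6 variables — and 6 appears only in C's list, so C = 6.
Among the 5 still-open variables, 8 fits only D (and all 5 values in {1, 3, 4, 7, 8} must be used), so D = 8.

D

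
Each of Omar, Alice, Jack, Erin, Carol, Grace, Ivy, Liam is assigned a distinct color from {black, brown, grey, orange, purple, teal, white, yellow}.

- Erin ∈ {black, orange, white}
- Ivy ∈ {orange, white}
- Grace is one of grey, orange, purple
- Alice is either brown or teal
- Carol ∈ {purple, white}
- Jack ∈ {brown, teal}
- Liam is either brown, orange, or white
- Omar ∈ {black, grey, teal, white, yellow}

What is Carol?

purple

Among the 8 variables, yellow fits only Omar (and all 8 values in {black, brown, grey, orange, purple, teal, white, yellow} must be used), so Omar = yellow.
Among the 7 still-open variables, black fits only Erin (and all 7 values in {black, brown, grey, orange, purple, teal, white} must be used), so Erin = black.
The 6 still-open variables together cover exactly {brown, grey, orange, purple, teal, white} — 6 values for 6 variables — and grey appears only in Grace's list, so Grace = grey.
The 5 still-open variables draw from only 5 values {brown, orange, purple, teal, white}, so each is used; only Carol can be purple, hence Carol = purple.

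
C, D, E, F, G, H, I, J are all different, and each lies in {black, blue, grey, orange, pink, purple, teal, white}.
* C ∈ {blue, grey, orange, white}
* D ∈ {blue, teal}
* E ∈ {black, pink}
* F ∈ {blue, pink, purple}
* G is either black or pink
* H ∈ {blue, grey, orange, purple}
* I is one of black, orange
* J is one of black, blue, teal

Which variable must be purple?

F

The 8 variables draw from only 8 values {black, blue, grey, orange, pink, purple, teal, white}, so each is used; only C can be white, hence C = white.
Among the 7 still-open variables, grey fits only H (and all 7 values in {black, blue, grey, orange, pink, purple, teal} must be used), so H = grey.
The 6 still-open variables together cover exactly {black, blue, orange, pink, purple, teal} — 6 values for 6 variables — and orange appears only in I's list, so I = orange.
The 5 still-open variables together cover exactly {black, blue, pink, purple, teal} — 5 values for 5 variables — and purple appears only in F's list, so F = purple.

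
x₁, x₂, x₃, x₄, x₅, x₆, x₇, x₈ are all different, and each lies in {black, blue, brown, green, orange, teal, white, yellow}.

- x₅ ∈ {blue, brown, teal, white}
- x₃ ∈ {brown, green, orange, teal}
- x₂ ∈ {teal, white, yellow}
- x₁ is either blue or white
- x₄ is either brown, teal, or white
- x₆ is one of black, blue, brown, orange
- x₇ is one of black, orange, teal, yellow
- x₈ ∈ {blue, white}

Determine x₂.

yellow

The 8 variables draw from only 8 values {black, blue, brown, green, orange, teal, white, yellow}, so each is used; only x₃ can be green, hence x₃ = green.
x₁ and x₈ between them cover only {blue, white} — a naked pair. Remove those values from x₂, x₄, x₅, x₆.
x₄ and x₅ share exactly the 2 values {brown, teal}; by pigeonhole those values go to them, so strike brown, teal from x₂, x₆, x₇.
So x₂ = yellow.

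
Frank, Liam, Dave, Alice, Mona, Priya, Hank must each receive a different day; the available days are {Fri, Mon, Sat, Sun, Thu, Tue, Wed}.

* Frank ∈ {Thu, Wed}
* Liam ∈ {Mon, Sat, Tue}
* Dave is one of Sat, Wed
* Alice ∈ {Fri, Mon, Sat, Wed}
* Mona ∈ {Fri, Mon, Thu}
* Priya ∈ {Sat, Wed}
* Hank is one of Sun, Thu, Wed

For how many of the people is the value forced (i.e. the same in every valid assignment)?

3

The 7 variables draw from only 7 values {Fri, Mon, Sat, Sun, Thu, Tue, Wed}, so each is used; only Hank can be Sun, hence Hank = Sun.
Among the 6 still-open variables, Tue fits only Liam (and all 6 values in {Fri, Mon, Sat, Thu, Tue, Wed} must be used), so Liam = Tue.
Dave and Priya between them cover only {Sat, Wed} — a naked pair. Remove those values from Frank, Alice.
Frank has just one choice, so Frank = Thu. So Mona can't be Thu.
Determined: Frank=Thu, Liam=Tue, Hank=Sun. The other people each still have more than one consistent value. That makes 3.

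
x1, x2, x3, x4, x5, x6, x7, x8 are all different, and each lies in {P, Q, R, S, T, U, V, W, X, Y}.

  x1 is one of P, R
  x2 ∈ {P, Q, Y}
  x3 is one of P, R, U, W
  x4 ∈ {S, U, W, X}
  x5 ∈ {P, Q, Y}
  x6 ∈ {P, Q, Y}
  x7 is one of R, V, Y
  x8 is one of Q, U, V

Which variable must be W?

x3

The 3 variables x2, x5, x6 are confined to {P, Q, Y}, which locks those values in; drop them from x1, x3, x7, x8.
x1 has just one choice, so x1 = R. Eliminate R elsewhere: x3, x7.
That leaves x7 = V. Remove V from x8.
That leaves x8 = U. So x3, x4 can't be U.
So W goes to x3.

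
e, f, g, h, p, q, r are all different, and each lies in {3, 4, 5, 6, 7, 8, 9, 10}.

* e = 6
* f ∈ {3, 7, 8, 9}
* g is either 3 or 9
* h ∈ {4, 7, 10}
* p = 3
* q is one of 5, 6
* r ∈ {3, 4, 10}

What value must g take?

9

e must be 6 (only option left). Eliminate 6 elsewhere: q.
That leaves p = 3. So f, g, r can't be 3.
So g = 9.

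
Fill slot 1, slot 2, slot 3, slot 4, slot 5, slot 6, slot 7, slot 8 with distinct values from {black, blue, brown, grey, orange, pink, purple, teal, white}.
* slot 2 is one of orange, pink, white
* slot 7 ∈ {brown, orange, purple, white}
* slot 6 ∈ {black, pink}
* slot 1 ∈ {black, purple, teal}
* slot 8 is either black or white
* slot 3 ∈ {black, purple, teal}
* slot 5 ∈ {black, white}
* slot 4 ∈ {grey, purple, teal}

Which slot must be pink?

slot 6

The 8 variables together cover exactly {black, brown, grey, orange, pink, purple, teal, white} — 8 values for 8 variables — and brown appears only in slot 7's list, so slot 7 = brown.
Among the 7 still-open variables, grey fits only slot 4 (and all 7 values in {black, grey, orange, pink, purple, teal, white} must be used), so slot 4 = grey.
The 6 still-open variables together cover exactly {black, orange, pink, purple, teal, white} — 6 values for 6 variables — and orange appears only in slot 2's list, so slot 2 = orange.
Among the 5 still-open variables, pink fits only slot 6 (and all 5 values in {black, pink, purple, teal, white} must be used), so slot 6 = pink.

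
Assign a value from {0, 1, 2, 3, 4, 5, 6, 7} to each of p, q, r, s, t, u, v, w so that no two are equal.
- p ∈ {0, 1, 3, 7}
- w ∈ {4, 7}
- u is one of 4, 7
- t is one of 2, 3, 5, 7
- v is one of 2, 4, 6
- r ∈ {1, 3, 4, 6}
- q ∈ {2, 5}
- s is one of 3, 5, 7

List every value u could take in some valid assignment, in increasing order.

The 8 variables draw from only 8 values {0, 1, 2, 3, 4, 5, 6, 7}, so each is used; only p can be 0, hence p = 0.
The 7 still-open variables together cover exactly {1, 2, 3, 4, 5, 6, 7} — 7 values for 7 variables — and 1 appears only in r's list, so r = 1.
The 6 still-open variables draw from only 6 values {2, 3, 4, 5, 6, 7}, so each is used; only v can be 6, hence v = 6.
u and w between them cover only {4, 7} — a naked pair. Remove those values from s, t.
No further eliminations apply; u can still be any of 4, 7.

4, 7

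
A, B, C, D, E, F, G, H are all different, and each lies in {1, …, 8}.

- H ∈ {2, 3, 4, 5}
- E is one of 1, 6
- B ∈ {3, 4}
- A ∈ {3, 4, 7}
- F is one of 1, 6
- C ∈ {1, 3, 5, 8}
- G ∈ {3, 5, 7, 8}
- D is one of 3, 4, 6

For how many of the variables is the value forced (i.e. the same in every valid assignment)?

2

The 8 variables draw from only 8 values {1, 2, 3, 4, 5, 6, 7, 8}, so each is used; only H can be 2, hence H = 2.
The 2 variables E and F are confined to {1, 6}, which locks those values in; drop them from C, D.
B and D share exactly the 2 values {3, 4}; by pigeonhole those values go to them, so strike 3, 4 from A, C, G.
That leaves A = 7. So G can't be 7.
Determined: A=7, H=2. The other variables each still have more than one consistent value. That makes 2.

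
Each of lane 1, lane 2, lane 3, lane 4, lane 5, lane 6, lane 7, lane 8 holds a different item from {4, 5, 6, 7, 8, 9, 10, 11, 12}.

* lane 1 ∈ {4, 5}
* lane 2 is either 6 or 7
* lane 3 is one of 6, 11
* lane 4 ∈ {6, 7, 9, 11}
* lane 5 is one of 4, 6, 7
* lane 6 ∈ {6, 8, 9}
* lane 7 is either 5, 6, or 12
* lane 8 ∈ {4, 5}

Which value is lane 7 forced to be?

12

Among the 8 variables, 8 fits only lane 6 (and all 8 values in {4, 5, 6, 7, 8, 9, 11, 12} must be used), so lane 6 = 8.
Among the 7 still-open variables, 9 fits only lane 4 (and all 7 values in {4, 5, 6, 7, 9, 11, 12} must be used), so lane 4 = 9.
The 6 still-open variables draw from only 6 values {4, 5, 6, 7, 11, 12}, so each is used; only lane 3 can be 11, hence lane 3 = 11.
The 5 still-open variables together cover exactly {4, 5, 6, 7, 12} — 5 values for 5 variables — and 12 appears only in lane 7's list, so lane 7 = 12.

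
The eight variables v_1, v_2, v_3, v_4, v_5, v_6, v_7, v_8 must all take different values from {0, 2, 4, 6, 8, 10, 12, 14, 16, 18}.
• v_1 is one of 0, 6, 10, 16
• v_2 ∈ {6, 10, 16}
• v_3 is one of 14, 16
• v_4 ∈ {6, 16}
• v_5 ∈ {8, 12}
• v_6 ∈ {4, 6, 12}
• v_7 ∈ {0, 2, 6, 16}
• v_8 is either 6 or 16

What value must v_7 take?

The 2 variables v_4 and v_8 are confined to {6, 16}, which locks those values in; drop them from v_1, v_2, v_3, v_6, v_7.
v_2's domain is down to {10}, so v_2 = 10. Eliminate 10 elsewhere: v_1.
v_3 has just one choice, so v_3 = 14.
v_1 must be 0 (only option left). So v_7 can't be 0.
So v_7 = 2.

2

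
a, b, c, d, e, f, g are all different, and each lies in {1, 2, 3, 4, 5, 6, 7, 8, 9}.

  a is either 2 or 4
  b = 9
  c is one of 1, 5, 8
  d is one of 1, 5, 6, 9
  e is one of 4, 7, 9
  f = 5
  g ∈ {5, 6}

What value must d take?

b's domain is down to {9}, so b = 9. Remove 9 from d, e.
f has just one choice, so f = 5. Eliminate 5 elsewhere: c, d, g.
g's domain is down to {6}, so g = 6. Eliminate 6 elsewhere: d.
So d = 1.

1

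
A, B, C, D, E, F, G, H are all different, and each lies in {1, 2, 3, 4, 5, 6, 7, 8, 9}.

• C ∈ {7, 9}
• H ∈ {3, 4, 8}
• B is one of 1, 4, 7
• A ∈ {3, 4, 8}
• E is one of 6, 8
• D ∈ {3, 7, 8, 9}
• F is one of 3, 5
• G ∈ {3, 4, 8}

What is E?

Among the 8 variables, 1 fits only B (and all 8 values in {1, 3, 4, 5, 6, 7, 8, 9} must be used), so B = 1.
The 7 still-open variables together cover exactly {3, 4, 5, 6, 7, 8, 9} — 7 values for 7 variables — and 5 appears only in F's list, so F = 5.
Among the 6 still-open variables, 6 fits only E (and all 6 values in {3, 4, 6, 7, 8, 9} must be used), so E = 6.

6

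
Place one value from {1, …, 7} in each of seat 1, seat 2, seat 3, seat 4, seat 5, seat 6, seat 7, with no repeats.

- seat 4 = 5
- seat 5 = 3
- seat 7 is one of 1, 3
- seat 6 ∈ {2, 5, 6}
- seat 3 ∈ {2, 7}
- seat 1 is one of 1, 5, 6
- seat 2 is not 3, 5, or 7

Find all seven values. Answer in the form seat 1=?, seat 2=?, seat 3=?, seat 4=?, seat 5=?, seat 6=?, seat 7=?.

seat 4's domain is down to {5}, so seat 4 = 5. So seat 1, seat 6 can't be 5.
seat 5's domain is down to {3}, so seat 5 = 3. So seat 7 can't be 3.
seat 7 must be 1 (only option left). So seat 1, seat 2 can't be 1.
seat 1 must be 6 (only option left). Strike 6 from seat 2, seat 6.
seat 6 must be 2 (only option left). Strike 2 from seat 2, seat 3.
That leaves seat 2 = 4.
seat 3's domain is down to {7}, so seat 3 = 7.

seat 1=6, seat 2=4, seat 3=7, seat 4=5, seat 5=3, seat 6=2, seat 7=1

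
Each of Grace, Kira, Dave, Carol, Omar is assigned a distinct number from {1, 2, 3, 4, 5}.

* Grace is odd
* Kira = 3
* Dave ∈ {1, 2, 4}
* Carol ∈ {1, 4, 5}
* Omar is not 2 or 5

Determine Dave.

2

Kira's domain is down to {3}, so Kira = 3. Remove 3 from Grace, Omar.
Among the 4 still-open variables, 2 fits only Dave (and all 4 values in {1, 2, 4, 5} must be used), so Dave = 2.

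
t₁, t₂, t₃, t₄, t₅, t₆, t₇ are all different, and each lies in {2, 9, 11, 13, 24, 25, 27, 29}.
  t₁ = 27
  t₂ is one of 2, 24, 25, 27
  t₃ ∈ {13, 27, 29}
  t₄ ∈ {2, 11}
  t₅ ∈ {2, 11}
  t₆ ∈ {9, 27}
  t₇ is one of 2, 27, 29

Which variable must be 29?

t₇

t₁ must be 27 (only option left). Remove 27 from t₂, t₃, t₆, t₇.
That leaves t₆ = 9.
t₄ and t₅ share exactly the 2 values {2, 11}; by pigeonhole those values go to them, so strike 2, 11 from t₂, t₇.
So 29 goes to t₇.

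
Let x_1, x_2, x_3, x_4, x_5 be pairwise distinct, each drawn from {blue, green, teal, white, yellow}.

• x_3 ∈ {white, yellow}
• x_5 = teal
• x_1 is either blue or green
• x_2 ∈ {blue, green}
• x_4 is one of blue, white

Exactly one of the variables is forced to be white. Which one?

x_5's domain is down to {teal}, so x_5 = teal.
The 4 still-open variables draw from only 4 values {blue, green, white, yellow}, so each is used; only x_3 can be yellow, hence x_3 = yellow.
The 3 still-open variables together cover exactly {blue, green, white} — 3 values for 3 variables — and white appears only in x_4's list, so x_4 = white.

x_4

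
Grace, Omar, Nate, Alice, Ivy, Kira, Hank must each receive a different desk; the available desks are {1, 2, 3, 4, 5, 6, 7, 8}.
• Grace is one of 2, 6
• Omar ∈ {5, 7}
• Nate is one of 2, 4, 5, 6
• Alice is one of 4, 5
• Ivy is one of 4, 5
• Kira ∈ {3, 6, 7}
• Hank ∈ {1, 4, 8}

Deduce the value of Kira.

Alice and Ivy between them cover only {4, 5} — a naked pair. Remove those values from Omar, Nate, Hank.
Omar's domain is down to {7}, so Omar = 7. So Kira can't be 7.
Grace and Nate share exactly the 2 values {2, 6}; by pigeonhole those values go to them, so strike 2, 6 from Kira.
So Kira = 3.

3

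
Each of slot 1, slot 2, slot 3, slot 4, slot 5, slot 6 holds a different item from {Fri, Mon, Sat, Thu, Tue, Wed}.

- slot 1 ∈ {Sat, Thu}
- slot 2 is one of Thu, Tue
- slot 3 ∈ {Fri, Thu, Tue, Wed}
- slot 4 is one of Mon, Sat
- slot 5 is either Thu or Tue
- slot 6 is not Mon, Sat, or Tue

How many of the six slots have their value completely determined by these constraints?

2

The 6 variables together cover exactly {Fri, Mon, Sat, Thu, Tue, Wed} — 6 values for 6 variables — and Mon appears only in slot 4's list, so slot 4 = Mon.
Among the 5 still-open variables, Sat fits only slot 1 (and all 5 values in {Fri, Sat, Thu, Tue, Wed} must be used), so slot 1 = Sat.
slot 2 and slot 5 between them cover only {Thu, Tue} — a naked pair. Remove those values from slot 3, slot 6.
Determined: slot 1=Sat, slot 4=Mon. The other slots each still have more than one consistent value. That makes 2.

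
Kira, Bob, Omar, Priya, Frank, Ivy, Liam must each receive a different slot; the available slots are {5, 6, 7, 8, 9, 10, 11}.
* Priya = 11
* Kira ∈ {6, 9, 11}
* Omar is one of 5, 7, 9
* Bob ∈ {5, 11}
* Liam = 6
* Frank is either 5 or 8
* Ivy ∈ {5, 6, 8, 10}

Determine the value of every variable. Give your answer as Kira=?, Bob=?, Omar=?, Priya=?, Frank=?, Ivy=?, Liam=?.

Priya's domain is down to {11}, so Priya = 11. Strike 11 from Kira, Bob.
Liam has just one choice, so Liam = 6. Eliminate 6 elsewhere: Kira, Ivy.
That leaves Kira = 9. So Omar can't be 9.
Bob must be 5 (only option left). So Omar, Frank, Ivy can't be 5.
That leaves Omar = 7.
Frank has just one choice, so Frank = 8. Strike 8 from Ivy.
Ivy has just one choice, so Ivy = 10.

Kira=9, Bob=5, Omar=7, Priya=11, Frank=8, Ivy=10, Liam=6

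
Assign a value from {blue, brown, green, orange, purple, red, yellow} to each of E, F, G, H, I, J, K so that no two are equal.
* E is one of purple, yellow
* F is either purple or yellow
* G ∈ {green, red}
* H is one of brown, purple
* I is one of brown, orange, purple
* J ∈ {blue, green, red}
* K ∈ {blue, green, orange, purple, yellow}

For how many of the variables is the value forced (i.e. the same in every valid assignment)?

2

E and F share exactly the 2 values {purple, yellow}; by pigeonhole those values go to them, so strike purple, yellow from H, I, K.
That leaves H = brown. Eliminate brown elsewhere: I.
I has just one choice, so I = orange. Strike orange from K.
Determined: H=brown, I=orange. The other variables each still have more than one consistent value. That makes 2.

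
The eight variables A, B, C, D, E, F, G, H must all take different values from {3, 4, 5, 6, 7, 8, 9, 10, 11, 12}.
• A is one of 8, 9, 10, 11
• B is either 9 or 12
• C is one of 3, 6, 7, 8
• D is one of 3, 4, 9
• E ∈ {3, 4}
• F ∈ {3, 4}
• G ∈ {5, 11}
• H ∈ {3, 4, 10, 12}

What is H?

E and F between them cover only {3, 4} — a naked pair. Remove those values from C, D, H.
That leaves D = 9. Eliminate 9 elsewhere: A, B.
B's domain is down to {12}, so B = 12. Strike 12 from H.
So H = 10.

10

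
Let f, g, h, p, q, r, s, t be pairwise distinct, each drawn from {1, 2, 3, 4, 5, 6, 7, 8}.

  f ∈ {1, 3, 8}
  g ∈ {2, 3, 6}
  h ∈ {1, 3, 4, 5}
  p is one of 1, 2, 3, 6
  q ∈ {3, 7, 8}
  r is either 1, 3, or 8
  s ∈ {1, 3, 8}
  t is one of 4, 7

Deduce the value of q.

The 8 variables draw from only 8 values {1, 2, 3, 4, 5, 6, 7, 8}, so each is used; only h can be 5, hence h = 5.
Among the 7 still-open variables, 4 fits only t (and all 7 values in {1, 2, 3, 4, 6, 7, 8} must be used), so t = 4.
Among the 6 still-open variables, 7 fits only q (and all 6 values in {1, 2, 3, 6, 7, 8} must be used), so q = 7.

7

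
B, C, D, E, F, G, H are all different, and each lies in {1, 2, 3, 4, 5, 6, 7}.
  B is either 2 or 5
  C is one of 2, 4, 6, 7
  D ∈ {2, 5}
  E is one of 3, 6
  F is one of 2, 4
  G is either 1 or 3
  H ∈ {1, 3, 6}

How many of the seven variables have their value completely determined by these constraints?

The 7 variables draw from only 7 values {1, 2, 3, 4, 5, 6, 7}, so each is used; only C can be 7, hence C = 7.
The 6 still-open variables draw from only 6 values {1, 2, 3, 4, 5, 6}, so each is used; only F can be 4, hence F = 4.
Determined: C=7, F=4. The other variables each still have more than one consistent value. That makes 2.

2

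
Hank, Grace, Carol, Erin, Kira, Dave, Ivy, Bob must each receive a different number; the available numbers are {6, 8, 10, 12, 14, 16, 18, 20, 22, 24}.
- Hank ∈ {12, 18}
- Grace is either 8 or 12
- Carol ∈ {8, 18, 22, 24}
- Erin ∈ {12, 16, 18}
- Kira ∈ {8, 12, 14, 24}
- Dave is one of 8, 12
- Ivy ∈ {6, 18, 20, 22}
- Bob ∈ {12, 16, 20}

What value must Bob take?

Grace and Dave between them cover only {8, 12} — a naked pair. Remove those values from Hank, Carol, Erin, Kira, Bob.
Hank's domain is down to {18}, so Hank = 18. So Carol, Erin, Ivy can't be 18.
That leaves Erin = 16. Strike 16 from Bob.
So Bob = 20.

20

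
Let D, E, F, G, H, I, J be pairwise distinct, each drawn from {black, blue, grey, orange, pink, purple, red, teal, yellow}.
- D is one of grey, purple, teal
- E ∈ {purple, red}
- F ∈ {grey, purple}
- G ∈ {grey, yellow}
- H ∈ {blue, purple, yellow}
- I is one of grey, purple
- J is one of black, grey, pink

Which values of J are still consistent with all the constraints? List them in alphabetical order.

black, pink

The 2 variables F and I are confined to {grey, purple}, which locks those values in; drop them from D, E, G, H, J.
D's domain is down to {teal}, so D = teal.
E must be red (only option left).
That leaves G = yellow. Strike yellow from H.
H has just one choice, so H = blue.
No further eliminations apply; J can still be any of black, pink.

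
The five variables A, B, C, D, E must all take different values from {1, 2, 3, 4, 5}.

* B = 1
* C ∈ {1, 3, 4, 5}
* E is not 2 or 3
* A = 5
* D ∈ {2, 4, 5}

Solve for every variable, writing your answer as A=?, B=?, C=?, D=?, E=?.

A=5, B=1, C=3, D=2, E=4

A's domain is down to {5}, so A = 5. Remove 5 from C, D, E.
B's domain is down to {1}, so B = 1. Strike 1 from C, E.
E's domain is down to {4}, so E = 4. Strike 4 from C, D.
C has just one choice, so C = 3.
D must be 2 (only option left).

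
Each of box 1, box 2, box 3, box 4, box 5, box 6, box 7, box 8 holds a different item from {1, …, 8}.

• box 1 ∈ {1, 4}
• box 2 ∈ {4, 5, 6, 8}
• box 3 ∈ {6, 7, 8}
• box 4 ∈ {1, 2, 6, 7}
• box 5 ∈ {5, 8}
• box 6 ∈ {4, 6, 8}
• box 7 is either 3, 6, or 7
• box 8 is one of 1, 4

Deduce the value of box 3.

Among the 8 variables, 2 fits only box 4 (and all 8 values in {1, 2, 3, 4, 5, 6, 7, 8} must be used), so box 4 = 2.
The 7 still-open variables together cover exactly {1, 3, 4, 5, 6, 7, 8} — 7 values for 7 variables — and 3 appears only in box 7's list, so box 7 = 3.
Among the 6 still-open variables, 7 fits only box 3 (and all 6 values in {1, 4, 5, 6, 7, 8} must be used), so box 3 = 7.

7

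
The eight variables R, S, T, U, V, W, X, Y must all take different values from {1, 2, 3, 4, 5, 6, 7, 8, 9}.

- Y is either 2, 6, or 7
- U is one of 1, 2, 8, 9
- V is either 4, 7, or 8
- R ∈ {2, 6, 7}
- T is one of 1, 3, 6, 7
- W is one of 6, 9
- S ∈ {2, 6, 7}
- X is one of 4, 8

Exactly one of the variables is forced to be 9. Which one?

W

The 8 variables draw from only 8 values {1, 2, 3, 4, 6, 7, 8, 9}, so each is used; only T can be 3, hence T = 3.
The 7 still-open variables together cover exactly {1, 2, 4, 6, 7, 8, 9} — 7 values for 7 variables — and 1 appears only in U's list, so U = 1.
Among the 6 still-open variables, 9 fits only W (and all 6 values in {2, 4, 6, 7, 8, 9} must be used), so W = 9.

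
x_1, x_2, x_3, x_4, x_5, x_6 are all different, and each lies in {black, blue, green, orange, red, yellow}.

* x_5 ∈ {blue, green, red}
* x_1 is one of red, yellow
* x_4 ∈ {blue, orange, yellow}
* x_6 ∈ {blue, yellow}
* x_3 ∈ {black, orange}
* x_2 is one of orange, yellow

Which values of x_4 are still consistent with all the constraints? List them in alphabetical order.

The 6 variables draw from only 6 values {black, blue, green, orange, red, yellow}, so each is used; only x_3 can be black, hence x_3 = black.
The 5 still-open variables draw from only 5 values {blue, green, orange, red, yellow}, so each is used; only x_5 can be green, hence x_5 = green.
The 4 still-open variables draw from only 4 values {blue, orange, red, yellow}, so each is used; only x_1 can be red, hence x_1 = red.
No further eliminations apply; x_4 can still be any of blue, orange, yellow.

blue, orange, yellow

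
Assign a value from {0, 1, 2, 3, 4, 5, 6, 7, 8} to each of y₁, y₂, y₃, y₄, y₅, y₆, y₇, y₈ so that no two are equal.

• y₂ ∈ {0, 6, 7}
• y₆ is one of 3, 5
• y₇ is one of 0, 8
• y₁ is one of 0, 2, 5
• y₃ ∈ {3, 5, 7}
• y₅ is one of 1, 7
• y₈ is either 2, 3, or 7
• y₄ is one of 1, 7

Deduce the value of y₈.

2

Among the 8 variables, 6 fits only y₂ (and all 8 values in {0, 1, 2, 3, 5, 6, 7, 8} must be used), so y₂ = 6.
The 7 still-open variables draw from only 7 values {0, 1, 2, 3, 5, 7, 8}, so each is used; only y₇ can be 8, hence y₇ = 8.
The 6 still-open variables together cover exactly {0, 1, 2, 3, 5, 7} — 6 values for 6 variables — and 0 appears only in y₁'s list, so y₁ = 0.
The 5 still-open variables together cover exactly {1, 2, 3, 5, 7} — 5 values for 5 variables — and 2 appears only in y₈'s list, so y₈ = 2.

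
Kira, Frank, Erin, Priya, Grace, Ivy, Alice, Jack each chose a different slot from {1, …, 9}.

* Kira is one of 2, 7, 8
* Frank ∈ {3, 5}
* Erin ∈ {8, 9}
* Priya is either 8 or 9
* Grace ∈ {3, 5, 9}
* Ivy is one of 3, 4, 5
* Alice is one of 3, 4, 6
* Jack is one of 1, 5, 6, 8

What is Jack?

The 2 variables Erin and Priya are confined to {8, 9}, which locks those values in; drop them from Kira, Grace, Jack.
Frank and Grace between them cover only {3, 5} — a naked pair. Remove those values from Ivy, Alice, Jack.
Ivy has just one choice, so Ivy = 4. Remove 4 from Alice.
Alice has just one choice, so Alice = 6. So Jack can't be 6.
So Jack = 1.

1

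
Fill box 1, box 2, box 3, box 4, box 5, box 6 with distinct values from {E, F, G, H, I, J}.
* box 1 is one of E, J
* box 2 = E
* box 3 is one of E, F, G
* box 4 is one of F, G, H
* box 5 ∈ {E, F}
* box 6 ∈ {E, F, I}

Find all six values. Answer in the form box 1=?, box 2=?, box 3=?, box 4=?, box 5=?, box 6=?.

box 2 must be E (only option left). Strike E from box 1, box 3, box 5, box 6.
box 5 has just one choice, so box 5 = F. Strike F from box 3, box 4, box 6.
box 6 must be I (only option left).
box 1's domain is down to {J}, so box 1 = J.
box 3's domain is down to {G}, so box 3 = G. Strike G from box 4.
box 4's domain is down to {H}, so box 4 = H.

box 1=J, box 2=E, box 3=G, box 4=H, box 5=F, box 6=I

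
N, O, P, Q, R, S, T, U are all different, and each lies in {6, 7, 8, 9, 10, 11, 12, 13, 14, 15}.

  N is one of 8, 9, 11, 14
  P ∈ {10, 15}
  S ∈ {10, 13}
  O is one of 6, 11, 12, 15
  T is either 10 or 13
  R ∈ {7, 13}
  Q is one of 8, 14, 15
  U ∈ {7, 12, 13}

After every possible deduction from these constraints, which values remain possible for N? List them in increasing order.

S and T share exactly the 2 values {10, 13}; by pigeonhole those values go to them, so strike 10, 13 from P, R, U.
P has just one choice, so P = 15. Remove 15 from O, Q.
That leaves R = 7. Eliminate 7 elsewhere: U.
That leaves U = 12. Eliminate 12 elsewhere: O.
No further eliminations apply; N can still be any of 8, 9, 11, 14.

8, 9, 11, 14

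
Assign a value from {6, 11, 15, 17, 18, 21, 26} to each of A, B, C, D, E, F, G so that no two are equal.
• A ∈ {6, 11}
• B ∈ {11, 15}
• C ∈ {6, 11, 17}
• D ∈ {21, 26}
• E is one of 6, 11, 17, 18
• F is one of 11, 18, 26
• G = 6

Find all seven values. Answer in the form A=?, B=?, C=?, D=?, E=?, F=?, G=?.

G has just one choice, so G = 6. Eliminate 6 elsewhere: A, C, E.
A must be 11 (only option left). Eliminate 11 elsewhere: B, C, E, F.
B has just one choice, so B = 15.
C must be 17 (only option left). Strike 17 from E.
E must be 18 (only option left). Eliminate 18 elsewhere: F.
That leaves F = 26. Strike 26 from D.
That leaves D = 21.

A=11, B=15, C=17, D=21, E=18, F=26, G=6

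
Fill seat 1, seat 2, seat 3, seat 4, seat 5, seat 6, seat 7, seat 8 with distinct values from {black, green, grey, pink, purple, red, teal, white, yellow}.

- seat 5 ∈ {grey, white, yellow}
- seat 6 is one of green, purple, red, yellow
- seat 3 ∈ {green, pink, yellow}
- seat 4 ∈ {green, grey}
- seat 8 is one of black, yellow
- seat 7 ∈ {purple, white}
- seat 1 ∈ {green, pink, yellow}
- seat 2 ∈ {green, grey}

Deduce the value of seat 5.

white

Among the 8 variables, black fits only seat 8 (and all 8 values in {black, green, grey, pink, purple, red, white, yellow} must be used), so seat 8 = black.
The 7 still-open variables together cover exactly {green, grey, pink, purple, red, white, yellow} — 7 values for 7 variables — and red appears only in seat 6's list, so seat 6 = red.
The 6 still-open variables together cover exactly {green, grey, pink, purple, white, yellow} — 6 values for 6 variables — and purple appears only in seat 7's list, so seat 7 = purple.
The 5 still-open variables draw from only 5 values {green, grey, pink, white, yellow}, so each is used; only seat 5 can be white, hence seat 5 = white.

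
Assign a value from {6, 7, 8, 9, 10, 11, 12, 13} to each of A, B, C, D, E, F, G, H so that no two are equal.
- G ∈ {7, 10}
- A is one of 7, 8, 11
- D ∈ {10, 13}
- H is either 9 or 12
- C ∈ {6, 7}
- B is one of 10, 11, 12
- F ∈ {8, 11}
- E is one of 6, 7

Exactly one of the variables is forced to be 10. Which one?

The 8 variables draw from only 8 values {6, 7, 8, 9, 10, 11, 12, 13}, so each is used; only H can be 9, hence H = 9.
Among the 7 still-open variables, 12 fits only B (and all 7 values in {6, 7, 8, 10, 11, 12, 13} must be used), so B = 12.
The 6 still-open variables together cover exactly {6, 7, 8, 10, 11, 13} — 6 values for 6 variables — and 13 appears only in D's list, so D = 13.
The 5 still-open variables together cover exactly {6, 7, 8, 10, 11} — 5 values for 5 variables — and 10 appears only in G's list, so G = 10.

G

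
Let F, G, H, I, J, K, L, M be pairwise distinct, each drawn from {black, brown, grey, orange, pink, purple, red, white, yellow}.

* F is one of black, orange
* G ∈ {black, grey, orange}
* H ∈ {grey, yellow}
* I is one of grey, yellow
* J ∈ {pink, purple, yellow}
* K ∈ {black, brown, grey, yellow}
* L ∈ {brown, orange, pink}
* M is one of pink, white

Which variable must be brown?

The 8 variables together cover exactly {black, brown, grey, orange, pink, purple, white, yellow} — 8 values for 8 variables — and purple appears only in J's list, so J = purple.
The 7 still-open variables draw from only 7 values {black, brown, grey, orange, pink, white, yellow}, so each is used; only M can be white, hence M = white.
The 6 still-open variables draw from only 6 values {black, brown, grey, orange, pink, yellow}, so each is used; only L can be pink, hence L = pink.
The 5 still-open variables draw from only 5 values {black, brown, grey, orange, yellow}, so each is used; only K can be brown, hence K = brown.

K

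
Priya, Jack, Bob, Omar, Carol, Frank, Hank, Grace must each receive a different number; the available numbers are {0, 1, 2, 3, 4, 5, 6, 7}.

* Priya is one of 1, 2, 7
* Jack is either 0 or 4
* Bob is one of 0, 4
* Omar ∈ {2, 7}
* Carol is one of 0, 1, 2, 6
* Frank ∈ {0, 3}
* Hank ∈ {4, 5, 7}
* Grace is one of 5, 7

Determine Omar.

The 8 variables together cover exactly {0, 1, 2, 3, 4, 5, 6, 7} — 8 values for 8 variables — and 3 appears only in Frank's list, so Frank = 3.
Among the 7 still-open variables, 6 fits only Carol (and all 7 values in {0, 1, 2, 4, 5, 6, 7} must be used), so Carol = 6.
The 6 still-open variables together cover exactly {0, 1, 2, 4, 5, 7} — 6 values for 6 variables — and 1 appears only in Priya's list, so Priya = 1.
Among the 5 still-open variables, 2 fits only Omar (and all 5 values in {0, 2, 4, 5, 7} must be used), so Omar = 2.

2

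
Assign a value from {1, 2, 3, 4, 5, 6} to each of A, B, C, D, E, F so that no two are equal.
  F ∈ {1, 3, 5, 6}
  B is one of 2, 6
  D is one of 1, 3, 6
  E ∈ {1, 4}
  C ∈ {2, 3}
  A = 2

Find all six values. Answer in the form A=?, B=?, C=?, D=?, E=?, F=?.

A=2, B=6, C=3, D=1, E=4, F=5

A must be 2 (only option left). Eliminate 2 elsewhere: B, C.
B has just one choice, so B = 6. So D, F can't be 6.
C has just one choice, so C = 3. So D, F can't be 3.
That leaves D = 1. So E, F can't be 1.
E's domain is down to {4}, so E = 4.
F must be 5 (only option left).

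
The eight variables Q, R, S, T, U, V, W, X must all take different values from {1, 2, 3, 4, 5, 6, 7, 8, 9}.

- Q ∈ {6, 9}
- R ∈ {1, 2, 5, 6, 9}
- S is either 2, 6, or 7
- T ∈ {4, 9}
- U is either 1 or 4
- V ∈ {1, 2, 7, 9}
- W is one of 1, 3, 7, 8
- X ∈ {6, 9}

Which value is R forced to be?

Q and X share exactly the 2 values {6, 9}; by pigeonhole those values go to them, so strike 6, 9 from R, S, T, V.
T must be 4 (only option left). Strike 4 from U.
U must be 1 (only option left). Eliminate 1 elsewhere: R, V, W.
S and V between them cover only {2, 7} — a naked pair. Remove those values from R, W.
So R = 5.

5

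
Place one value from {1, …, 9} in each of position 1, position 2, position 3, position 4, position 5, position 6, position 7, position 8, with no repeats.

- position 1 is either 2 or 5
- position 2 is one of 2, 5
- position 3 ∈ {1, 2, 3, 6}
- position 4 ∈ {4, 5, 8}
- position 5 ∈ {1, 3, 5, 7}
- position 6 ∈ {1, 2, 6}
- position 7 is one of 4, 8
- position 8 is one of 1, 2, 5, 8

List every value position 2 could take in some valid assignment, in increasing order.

2, 5

Among the 8 variables, 7 fits only position 5 (and all 8 values in {1, 2, 3, 4, 5, 6, 7, 8} must be used), so position 5 = 7.
Among the 7 still-open variables, 3 fits only position 3 (and all 7 values in {1, 2, 3, 4, 5, 6, 8} must be used), so position 3 = 3.
The 6 still-open variables together cover exactly {1, 2, 4, 5, 6, 8} — 6 values for 6 variables — and 6 appears only in position 6's list, so position 6 = 6.
Among the 5 still-open variables, 1 fits only position 8 (and all 5 values in {1, 2, 4, 5, 8} must be used), so position 8 = 1.
position 1 and position 2 share exactly the 2 values {2, 5}; by pigeonhole those values go to them, so strike 2, 5 from position 4.
No further eliminations apply; position 2 can still be any of 2, 5.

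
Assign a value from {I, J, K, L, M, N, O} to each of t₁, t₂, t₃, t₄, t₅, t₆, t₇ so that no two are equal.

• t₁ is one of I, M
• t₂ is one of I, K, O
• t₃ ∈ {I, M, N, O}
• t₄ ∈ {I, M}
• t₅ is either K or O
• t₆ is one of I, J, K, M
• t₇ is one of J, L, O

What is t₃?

N

The 7 variables together cover exactly {I, J, K, L, M, N, O} — 7 values for 7 variables — and L appears only in t₇'s list, so t₇ = L.
Among the 6 still-open variables, J fits only t₆ (and all 6 values in {I, J, K, M, N, O} must be used), so t₆ = J.
The 5 still-open variables together cover exactly {I, K, M, N, O} — 5 values for 5 variables — and N appears only in t₃'s list, so t₃ = N.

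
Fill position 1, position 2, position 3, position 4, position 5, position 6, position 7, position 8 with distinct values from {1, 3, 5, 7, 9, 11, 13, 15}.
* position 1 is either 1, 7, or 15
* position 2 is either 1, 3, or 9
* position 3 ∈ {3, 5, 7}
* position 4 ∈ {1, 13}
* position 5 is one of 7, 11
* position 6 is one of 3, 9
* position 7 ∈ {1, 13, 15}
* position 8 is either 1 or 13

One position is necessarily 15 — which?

position 7

The 8 variables draw from only 8 values {1, 3, 5, 7, 9, 11, 13, 15}, so each is used; only position 3 can be 5, hence position 3 = 5.
The 7 still-open variables together cover exactly {1, 3, 7, 9, 11, 13, 15} — 7 values for 7 variables — and 11 appears only in position 5's list, so position 5 = 11.
Among the 6 still-open variables, 7 fits only position 1 (and all 6 values in {1, 3, 7, 9, 13, 15} must be used), so position 1 = 7.
The 5 still-open variables draw from only 5 values {1, 3, 9, 13, 15}, so each is used; only position 7 can be 15, hence position 7 = 15.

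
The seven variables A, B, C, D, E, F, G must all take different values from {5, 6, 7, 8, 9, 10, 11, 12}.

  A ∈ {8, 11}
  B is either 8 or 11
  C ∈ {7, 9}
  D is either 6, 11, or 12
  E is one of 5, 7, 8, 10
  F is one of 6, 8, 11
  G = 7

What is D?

12

G has just one choice, so G = 7. Eliminate 7 elsewhere: C, E.
C's domain is down to {9}, so C = 9.
The 2 variables A and B are confined to {8, 11}, which locks those values in; drop them from D, E, F.
F must be 6 (only option left). Eliminate 6 elsewhere: D.
So D = 12.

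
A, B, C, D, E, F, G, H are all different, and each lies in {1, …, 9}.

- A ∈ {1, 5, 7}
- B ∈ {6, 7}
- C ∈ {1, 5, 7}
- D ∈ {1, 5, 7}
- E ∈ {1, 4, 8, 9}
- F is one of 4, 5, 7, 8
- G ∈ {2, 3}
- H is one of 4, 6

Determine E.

The 3 variables A, C, D are confined to {1, 5, 7}, which locks those values in; drop them from B, E, F.
B's domain is down to {6}, so B = 6. Remove 6 from H.
H must be 4 (only option left). Eliminate 4 elsewhere: E, F.
F has just one choice, so F = 8. Eliminate 8 elsewhere: E.
So E = 9.

9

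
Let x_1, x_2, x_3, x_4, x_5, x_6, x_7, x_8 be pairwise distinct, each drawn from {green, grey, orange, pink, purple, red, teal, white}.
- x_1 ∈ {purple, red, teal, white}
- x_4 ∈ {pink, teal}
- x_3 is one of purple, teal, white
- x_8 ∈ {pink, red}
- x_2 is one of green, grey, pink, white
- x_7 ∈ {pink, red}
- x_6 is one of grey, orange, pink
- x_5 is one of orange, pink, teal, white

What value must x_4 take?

teal

Among the 8 variables, green fits only x_2 (and all 8 values in {green, grey, orange, pink, purple, red, teal, white} must be used), so x_2 = green.
The 7 still-open variables together cover exactly {grey, orange, pink, purple, red, teal, white} — 7 values for 7 variables — and grey appears only in x_6's list, so x_6 = grey.
Among the 6 still-open variables, orange fits only x_5 (and all 6 values in {orange, pink, purple, red, teal, white} must be used), so x_5 = orange.
x_7 and x_8 between them cover only {pink, red} — a naked pair. Remove those values from x_1, x_4.
So x_4 = teal.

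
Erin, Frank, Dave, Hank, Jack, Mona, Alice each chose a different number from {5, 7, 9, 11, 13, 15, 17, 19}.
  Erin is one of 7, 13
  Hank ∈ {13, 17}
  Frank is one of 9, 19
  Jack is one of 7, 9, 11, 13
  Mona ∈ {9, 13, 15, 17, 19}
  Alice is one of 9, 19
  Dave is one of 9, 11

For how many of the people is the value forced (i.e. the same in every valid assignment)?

3

Among the 7 variables, 15 fits only Mona (and all 7 values in {7, 9, 11, 13, 15, 17, 19} must be used), so Mona = 15.
The 6 still-open variables draw from only 6 values {7, 9, 11, 13, 17, 19}, so each is used; only Hank can be 17, hence Hank = 17.
Frank and Alice between them cover only {9, 19} — a naked pair. Remove those values from Dave, Jack.
Dave's domain is down to {11}, so Dave = 11. Remove 11 from Jack.
Determined: Dave=11, Hank=17, Mona=15. The other people each still have more than one consistent value. That makes 3.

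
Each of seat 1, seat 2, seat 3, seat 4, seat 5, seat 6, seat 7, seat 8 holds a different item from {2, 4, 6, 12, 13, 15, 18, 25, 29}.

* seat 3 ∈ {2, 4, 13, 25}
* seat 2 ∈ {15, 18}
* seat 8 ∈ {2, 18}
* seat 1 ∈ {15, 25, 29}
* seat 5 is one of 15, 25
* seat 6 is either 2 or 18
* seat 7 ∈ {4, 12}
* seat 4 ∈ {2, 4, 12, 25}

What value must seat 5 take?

The 8 variables draw from only 8 values {2, 4, 12, 13, 15, 18, 25, 29}, so each is used; only seat 3 can be 13, hence seat 3 = 13.
The 7 still-open variables draw from only 7 values {2, 4, 12, 15, 18, 25, 29}, so each is used; only seat 1 can be 29, hence seat 1 = 29.
The 2 variables seat 6 and seat 8 are confined to {2, 18}, which locks those values in; drop them from seat 2, seat 4.
seat 2 must be 15 (only option left). So seat 5 can't be 15.
So seat 5 = 25.

25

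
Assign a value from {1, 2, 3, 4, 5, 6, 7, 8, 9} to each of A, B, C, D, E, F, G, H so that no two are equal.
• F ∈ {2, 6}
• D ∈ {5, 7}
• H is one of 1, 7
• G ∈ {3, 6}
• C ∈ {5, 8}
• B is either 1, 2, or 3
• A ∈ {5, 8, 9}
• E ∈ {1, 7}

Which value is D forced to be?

5

The 8 variables draw from only 8 values {1, 2, 3, 5, 6, 7, 8, 9}, so each is used; only A can be 9, hence A = 9.
Among the 7 still-open variables, 8 fits only C (and all 7 values in {1, 2, 3, 5, 6, 7, 8} must be used), so C = 8.
Among the 6 still-open variables, 5 fits only D (and all 6 values in {1, 2, 3, 5, 6, 7} must be used), so D = 5.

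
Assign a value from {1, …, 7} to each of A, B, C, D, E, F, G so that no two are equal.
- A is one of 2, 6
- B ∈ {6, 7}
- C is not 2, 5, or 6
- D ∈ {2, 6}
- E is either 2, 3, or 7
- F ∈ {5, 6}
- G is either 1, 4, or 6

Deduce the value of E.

The 7 variables together cover exactly {1, 2, 3, 4, 5, 6, 7} — 7 values for 7 variables — and 5 appears only in F's list, so F = 5.
A and D share exactly the 2 values {2, 6}; by pigeonhole those values go to them, so strike 2, 6 from B, E, G.
B must be 7 (only option left). Strike 7 from C, E.
So E = 3.

3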